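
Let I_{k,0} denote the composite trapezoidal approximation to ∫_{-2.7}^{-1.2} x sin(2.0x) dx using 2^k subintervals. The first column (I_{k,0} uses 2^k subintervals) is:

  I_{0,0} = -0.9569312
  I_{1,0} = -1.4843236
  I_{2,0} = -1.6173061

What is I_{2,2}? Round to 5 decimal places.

-1.66173

Richardson extrapolation on the trapezoidal column (denominator 4−1=3):
I_{1,1} = -1.4843236 + (-1.4843236 − (-0.9569312))/3 = -1.6601211
I_{2,1} = -1.6173061 + (-1.6173061 − (-1.4843236))/3 = -1.6616336
I_{2,2} = -1.6616336 + (-1.6616336 − (-1.6601211))/15 = -1.6617344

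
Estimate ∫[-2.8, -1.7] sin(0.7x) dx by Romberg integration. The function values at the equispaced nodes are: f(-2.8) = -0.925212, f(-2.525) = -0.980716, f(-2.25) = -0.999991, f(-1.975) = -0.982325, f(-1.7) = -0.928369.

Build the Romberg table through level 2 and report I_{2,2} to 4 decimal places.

-1.0730

I_{0,0} (trapezoid, 1 panel, h=1.1000): -1.019470
I_{1,0} (trapezoid, 2 panels, h=0.5500): -1.059730
I_{2,0} (trapezoid, 4 panels, h=0.2750): -1.069701
I_{1,1} = -1.059730 + (-1.059730 − (-1.019470))/3 = -1.073150
I_{2,1} = -1.069701 + (-1.069701 − (-1.059730))/3 = -1.073025
I_{2,2} = -1.073025 + (-1.073025 − (-1.073150))/15 = -1.073017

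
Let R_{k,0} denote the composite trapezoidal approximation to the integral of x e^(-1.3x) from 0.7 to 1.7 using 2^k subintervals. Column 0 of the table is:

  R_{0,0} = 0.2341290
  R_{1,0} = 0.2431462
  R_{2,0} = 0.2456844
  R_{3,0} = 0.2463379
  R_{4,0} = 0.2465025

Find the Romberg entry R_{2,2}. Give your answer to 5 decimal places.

Richardson extrapolation on the trapezoidal column (denominator 4−1=3):
R_{1,1} = (4·0.2431462 − 0.2341290) / 3 = 0.2461519
R_{2,1} = (4·0.2456844 − 0.2431462) / 3 = 0.2465305
R_{2,2} = 0.2465305 + (0.2465305 − 0.2461519)/15 = 0.2465557

0.24656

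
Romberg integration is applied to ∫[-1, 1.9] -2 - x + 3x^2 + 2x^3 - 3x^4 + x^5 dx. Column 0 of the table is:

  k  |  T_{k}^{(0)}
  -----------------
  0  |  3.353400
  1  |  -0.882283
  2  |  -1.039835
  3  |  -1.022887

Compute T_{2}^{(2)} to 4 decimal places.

T_{1}^{(1)} = -0.882283 + (-0.882283 − 3.353400)/3 = -2.294177
T_{2}^{(1)} = -1.039835 + (-1.039835 − (-0.882283))/3 = -1.092352
T_{2}^{(2)} = (16·(-1.092352) − (-2.294177)) / 15 = -1.012230

-1.0122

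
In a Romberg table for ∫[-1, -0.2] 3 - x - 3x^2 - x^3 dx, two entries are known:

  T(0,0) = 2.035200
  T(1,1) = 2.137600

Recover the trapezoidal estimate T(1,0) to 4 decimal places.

2.1120

From T(1,1) = (4·T(1,0) − T(0,0))/3, solve for T(1,0):
4·T(1,0) = 3·2.137600 + 2.035200 = 8.448000
T(1,0) = 2.112000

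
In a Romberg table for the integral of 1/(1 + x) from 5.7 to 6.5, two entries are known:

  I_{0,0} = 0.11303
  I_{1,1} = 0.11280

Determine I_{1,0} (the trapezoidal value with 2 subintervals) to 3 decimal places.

From I_{1,1} = (4·I_{1,0} − I_{0,0})/3, solve for I_{1,0}:
4·I_{1,0} = 3·0.11280 + 0.11303 = 0.45143
I_{1,0} = 0.11286

0.113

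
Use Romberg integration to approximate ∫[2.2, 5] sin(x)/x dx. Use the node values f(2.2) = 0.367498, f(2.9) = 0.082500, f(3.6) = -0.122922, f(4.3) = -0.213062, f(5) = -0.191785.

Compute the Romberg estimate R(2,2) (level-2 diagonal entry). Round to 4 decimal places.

-0.1376

R(0,0) (trapezoid, 1 panel, h=2.8000): 0.245998
R(1,0) (trapezoid, 2 panels, h=1.4000): -0.049092
R(2,0) (trapezoid, 4 panels, h=0.7000): -0.115939
R(1,1) = -0.049092 + (-0.049092 − 0.245998)/3 = -0.147455
R(2,1) = -0.115939 + (-0.115939 − (-0.049092))/3 = -0.138221
R(2,2) = -0.138221 + (-0.138221 − (-0.147455))/15 = -0.137605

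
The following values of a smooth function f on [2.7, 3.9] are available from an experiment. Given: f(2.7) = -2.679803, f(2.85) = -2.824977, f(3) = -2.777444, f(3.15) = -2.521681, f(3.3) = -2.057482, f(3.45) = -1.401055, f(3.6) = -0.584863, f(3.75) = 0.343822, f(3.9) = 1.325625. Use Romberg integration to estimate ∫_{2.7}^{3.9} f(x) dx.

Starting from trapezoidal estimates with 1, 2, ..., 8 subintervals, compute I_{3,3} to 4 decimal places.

I_{0,0} (trapezoid, 1 panel, h=1.2000): -0.812507
I_{1,0} (trapezoid, 2 panels, h=0.6000): -1.640743
I_{2,0} (trapezoid, 4 panels, h=0.3000): -1.829063
I_{3,0} (trapezoid, 8 panels, h=0.1500): -1.875115
I_{1,1} = -1.640743 + (-1.640743 − (-0.812507))/3 = -1.916822
I_{2,1} = -1.829063 + (-1.829063 − (-1.640743))/3 = -1.891836
I_{3,1} = -1.875115 + (-1.875115 − (-1.829063))/3 = -1.890466
I_{2,2} = -1.891836 + (-1.891836 − (-1.916822))/15 = -1.890170
I_{3,2} = -1.890466 + (-1.890466 − (-1.891836))/15 = -1.890375
I_{3,3} = -1.890375 + (-1.890375 − (-1.890170))/63 = -1.890378

-1.8904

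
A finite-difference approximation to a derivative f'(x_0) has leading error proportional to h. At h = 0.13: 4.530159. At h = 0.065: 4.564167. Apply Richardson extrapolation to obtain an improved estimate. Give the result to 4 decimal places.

4.5982

The leading error scales as h; refining by a factor of 2 reduces it by 2^1 = 2.
Extrapolated value = (2·A(h/2) − A(h)) / (2 − 1)
= (2·4.564167 − 4.530159) / 1
= 4.598175 / 1 = 4.598175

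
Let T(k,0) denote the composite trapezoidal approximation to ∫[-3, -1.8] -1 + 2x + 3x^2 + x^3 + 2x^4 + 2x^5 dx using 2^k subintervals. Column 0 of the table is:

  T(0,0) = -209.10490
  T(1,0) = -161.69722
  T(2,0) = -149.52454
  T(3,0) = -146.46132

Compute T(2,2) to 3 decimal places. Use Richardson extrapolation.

-145.438

Richardson extrapolation on the trapezoidal column (denominator 4−1=3):
T(1,1) = (4·(-161.69722) − (-209.10490)) / 3 = -145.89466
T(2,1) = (4·(-149.52454) − (-161.69722)) / 3 = -145.46698
T(2,2) = (16·(-145.46698) − (-145.89466)) / 15 = -145.43847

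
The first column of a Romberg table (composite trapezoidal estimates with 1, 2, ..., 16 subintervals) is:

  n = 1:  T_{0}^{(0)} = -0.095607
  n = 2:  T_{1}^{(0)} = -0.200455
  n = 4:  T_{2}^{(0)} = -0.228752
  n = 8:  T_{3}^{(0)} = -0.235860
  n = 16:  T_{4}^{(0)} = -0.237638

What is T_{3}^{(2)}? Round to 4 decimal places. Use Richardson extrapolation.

-0.2382

Richardson extrapolation on the trapezoidal column (denominator 4−1=3):
T_{2}^{(1)} = (4·(-0.228752) − (-0.200455)) / 3 = -0.238184
T_{3}^{(1)} = (4·(-0.235860) − (-0.228752)) / 3 = -0.238229
T_{3}^{(2)} = -0.238229 + (-0.238229 − (-0.238184))/15 = -0.238232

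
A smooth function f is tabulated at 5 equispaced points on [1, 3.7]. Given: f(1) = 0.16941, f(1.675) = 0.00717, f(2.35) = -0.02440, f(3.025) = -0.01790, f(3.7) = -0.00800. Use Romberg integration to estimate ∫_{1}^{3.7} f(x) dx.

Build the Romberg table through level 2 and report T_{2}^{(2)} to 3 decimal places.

T_{0}^{(0)} (trapezoid, 1 panel, h=2.7000): 0.21790
T_{1}^{(0)} (trapezoid, 2 panels, h=1.3500): 0.07601
T_{2}^{(0)} (trapezoid, 4 panels, h=0.6750): 0.03076
T_{1}^{(1)} = 0.07601 + (0.07601 − 0.21790)/3 = 0.02871
T_{2}^{(1)} = 0.03076 + (0.03076 − 0.07601)/3 = 0.01568
T_{2}^{(2)} = 0.01568 + (0.01568 − 0.02871)/15 = 0.01481

0.015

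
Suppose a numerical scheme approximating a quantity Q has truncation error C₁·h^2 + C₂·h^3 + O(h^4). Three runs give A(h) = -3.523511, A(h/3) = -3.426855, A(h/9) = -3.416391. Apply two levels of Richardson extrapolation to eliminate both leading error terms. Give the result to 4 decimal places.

-3.4151

First eliminate the h^2 term (factor 3^2 = 9):
  B₁ = (9·(-3.426855) − (-3.523511))/8 = -3.414773
  B₂ = (9·(-3.416391) − (-3.426855))/8 = -3.415083
Then eliminate the h^3 term (factor 3^3 = 27):
  (27·(-3.415083) − (-3.414773))/26 = -3.415095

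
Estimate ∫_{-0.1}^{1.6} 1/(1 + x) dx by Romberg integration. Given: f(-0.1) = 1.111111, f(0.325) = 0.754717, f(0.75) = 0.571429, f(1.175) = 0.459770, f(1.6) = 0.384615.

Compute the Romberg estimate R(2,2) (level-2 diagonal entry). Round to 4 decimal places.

R(0,0) (trapezoid, 1 panel, h=1.7000): 1.271367
R(1,0) (trapezoid, 2 panels, h=0.8500): 1.121398
R(2,0) (trapezoid, 4 panels, h=0.4250): 1.076856
R(1,1) = 1.121398 + (1.121398 − 1.271367)/3 = 1.071408
R(2,1) = 1.076856 + (1.076856 − 1.121398)/3 = 1.062009
R(2,2) = 1.062009 + (1.062009 − 1.071408)/15 = 1.061382

1.0614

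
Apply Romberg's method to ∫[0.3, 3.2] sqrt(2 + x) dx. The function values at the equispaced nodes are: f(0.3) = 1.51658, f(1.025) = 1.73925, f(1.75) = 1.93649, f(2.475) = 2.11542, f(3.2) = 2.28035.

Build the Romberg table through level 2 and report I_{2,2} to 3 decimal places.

I_{0,0} (trapezoid, 1 panel, h=2.9000): 5.50555
I_{1,0} (trapezoid, 2 panels, h=1.4500): 5.56068
I_{2,0} (trapezoid, 4 panels, h=0.7250): 5.57498
I_{1,1} = 5.56068 + (5.56068 − 5.50555)/3 = 5.57906
I_{2,1} = 5.57498 + (5.57498 − 5.56068)/3 = 5.57975
I_{2,2} = 5.57975 + (5.57975 − 5.57906)/15 = 5.57980

5.580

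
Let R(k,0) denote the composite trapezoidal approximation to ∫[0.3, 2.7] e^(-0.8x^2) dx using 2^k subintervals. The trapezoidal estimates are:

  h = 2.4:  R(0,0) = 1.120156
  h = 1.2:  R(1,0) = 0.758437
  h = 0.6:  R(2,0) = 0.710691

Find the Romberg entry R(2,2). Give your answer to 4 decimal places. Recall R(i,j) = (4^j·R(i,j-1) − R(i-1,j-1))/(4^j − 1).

R(1,1) = (4·0.758437 − 1.120156) / 3 = 0.637864
R(2,1) = 0.710691 + (0.710691 − 0.758437)/3 = 0.694776
R(2,2) = (16·0.694776 − 0.637864) / 15 = 0.698570

0.6986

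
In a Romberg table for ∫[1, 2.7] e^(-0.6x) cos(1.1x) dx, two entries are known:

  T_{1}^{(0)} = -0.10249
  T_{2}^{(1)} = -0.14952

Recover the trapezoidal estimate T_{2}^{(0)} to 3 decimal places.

-0.138

From T_{2}^{(1)} = (4·T_{2}^{(0)} − T_{1}^{(0)})/3, solve for T_{2}^{(0)}:
4·T_{2}^{(0)} = 3·(-0.14952) + (-0.10249) = -0.55105
T_{2}^{(0)} = -0.13776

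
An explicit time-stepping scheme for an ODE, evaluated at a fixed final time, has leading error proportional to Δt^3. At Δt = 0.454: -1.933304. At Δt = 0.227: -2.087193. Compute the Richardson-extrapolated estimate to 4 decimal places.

The leading error scales as Δt^3; refining by a factor of 2 reduces it by 2^3 = 8.
Extrapolated value = (8·A(Δt/2) − A(Δt)) / (8 − 1)
= (8·(-2.087193) − (-1.933304)) / 7
= -14.764240 / 7 = -2.109177

-2.1092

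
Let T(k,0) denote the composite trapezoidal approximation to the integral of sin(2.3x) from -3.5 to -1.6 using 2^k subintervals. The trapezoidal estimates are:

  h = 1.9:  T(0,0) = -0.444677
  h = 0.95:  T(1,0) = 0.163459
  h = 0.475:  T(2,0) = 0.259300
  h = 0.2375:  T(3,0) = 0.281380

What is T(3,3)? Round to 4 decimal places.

0.2886

T(1,1) = (4·0.163459 − (-0.444677)) / 3 = 0.366171
T(2,1) = 0.259300 + (0.259300 − 0.163459)/3 = 0.291247
T(3,1) = 0.281380 + (0.281380 − 0.259300)/3 = 0.288740
T(2,2) = (16·0.291247 − 0.366171) / 15 = 0.286252
T(3,2) = 0.288740 + (0.288740 − 0.291247)/15 = 0.288573
T(3,3) = 0.288573 + (0.288573 − 0.286252)/63 = 0.288610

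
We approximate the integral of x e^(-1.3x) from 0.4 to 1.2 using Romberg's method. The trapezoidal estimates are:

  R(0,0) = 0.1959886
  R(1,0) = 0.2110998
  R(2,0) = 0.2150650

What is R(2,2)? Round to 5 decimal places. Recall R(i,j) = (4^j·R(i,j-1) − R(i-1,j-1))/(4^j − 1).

0.21640

Richardson extrapolation on the trapezoidal column (denominator 4−1=3):
R(1,1) = 0.2110998 + (0.2110998 − 0.1959886)/3 = 0.2161369
R(2,1) = 0.2150650 + (0.2150650 − 0.2110998)/3 = 0.2163867
R(2,2) = 0.2163867 + (0.2163867 − 0.2161369)/15 = 0.2164034
(Column j=1 coincides with Simpson's rule on the same nodes.)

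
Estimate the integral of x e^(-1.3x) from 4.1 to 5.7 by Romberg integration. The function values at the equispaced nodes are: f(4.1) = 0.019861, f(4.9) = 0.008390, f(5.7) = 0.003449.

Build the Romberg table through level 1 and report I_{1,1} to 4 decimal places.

I_{0,0} (trapezoid, 1 panel, h=1.6000): 0.018648
I_{1,0} (trapezoid, 2 panels, h=0.8000): 0.016036
I_{1,1} = 0.016036 + (0.016036 − 0.018648)/3 = 0.015165

0.0152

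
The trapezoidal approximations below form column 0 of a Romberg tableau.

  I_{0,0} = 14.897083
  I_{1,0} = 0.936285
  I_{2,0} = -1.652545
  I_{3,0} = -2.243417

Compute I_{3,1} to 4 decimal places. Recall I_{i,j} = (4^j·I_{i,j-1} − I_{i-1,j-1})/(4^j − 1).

Richardson extrapolation on the trapezoidal column (denominator 4−1=3):
I_{3,1} = -2.243417 + (-2.243417 − (-1.652545))/3 = -2.440374

-2.4404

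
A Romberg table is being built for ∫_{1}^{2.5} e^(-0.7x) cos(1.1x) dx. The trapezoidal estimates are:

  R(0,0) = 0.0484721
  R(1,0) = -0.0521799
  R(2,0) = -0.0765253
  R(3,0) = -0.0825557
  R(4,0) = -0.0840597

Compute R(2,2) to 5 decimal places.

-0.08457

Richardson extrapolation on the trapezoidal column (denominator 4−1=3):
R(1,1) = -0.0521799 + (-0.0521799 − 0.0484721)/3 = -0.0857306
R(2,1) = (4·(-0.0765253) − (-0.0521799)) / 3 = -0.0846404
R(2,2) = -0.0846404 + (-0.0846404 − (-0.0857306))/15 = -0.0845677
(Column j=1 coincides with Simpson's rule on the same nodes.)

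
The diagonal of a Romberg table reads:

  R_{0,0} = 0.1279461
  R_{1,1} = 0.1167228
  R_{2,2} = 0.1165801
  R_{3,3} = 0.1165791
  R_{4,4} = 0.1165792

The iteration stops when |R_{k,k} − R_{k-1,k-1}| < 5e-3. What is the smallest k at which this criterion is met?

k = 2

|R_{1,1} − R_{0,0}| = 0.0112233 ≥ 5e-3
|R_{2,2} − R_{1,1}| = 0.0001427 < 5e-3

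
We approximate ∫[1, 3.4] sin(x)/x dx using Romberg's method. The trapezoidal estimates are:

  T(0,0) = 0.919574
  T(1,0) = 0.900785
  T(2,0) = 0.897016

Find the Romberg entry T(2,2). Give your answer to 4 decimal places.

Richardson extrapolation on the trapezoidal column (denominator 4−1=3):
T(1,1) = (4·0.900785 − 0.919574) / 3 = 0.894522
T(2,1) = 0.897016 + (0.897016 − 0.900785)/3 = 0.895760
T(2,2) = 0.895760 + (0.895760 − 0.894522)/15 = 0.895843

0.8958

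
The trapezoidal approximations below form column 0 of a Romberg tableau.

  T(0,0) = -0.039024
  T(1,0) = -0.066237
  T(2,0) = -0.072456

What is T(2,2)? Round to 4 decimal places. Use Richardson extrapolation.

Richardson extrapolation on the trapezoidal column (denominator 4−1=3):
T(1,1) = (4·(-0.066237) − (-0.039024)) / 3 = -0.075308
T(2,1) = (4·(-0.072456) − (-0.066237)) / 3 = -0.074529
T(2,2) = -0.074529 + (-0.074529 − (-0.075308))/15 = -0.074477
(Column j=1 coincides with Simpson's rule on the same nodes.)

-0.0745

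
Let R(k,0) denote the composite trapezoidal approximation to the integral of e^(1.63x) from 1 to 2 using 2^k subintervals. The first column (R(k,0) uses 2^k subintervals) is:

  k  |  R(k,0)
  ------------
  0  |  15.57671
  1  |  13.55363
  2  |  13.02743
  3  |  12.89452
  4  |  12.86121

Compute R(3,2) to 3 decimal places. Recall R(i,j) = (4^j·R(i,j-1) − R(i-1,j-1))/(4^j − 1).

12.850

Richardson extrapolation on the trapezoidal column (denominator 4−1=3):
R(2,1) = (4·13.02743 − 13.55363) / 3 = 12.85203
R(3,1) = (4·12.89452 − 13.02743) / 3 = 12.85022
R(3,2) = (16·12.85022 − 12.85203) / 15 = 12.85010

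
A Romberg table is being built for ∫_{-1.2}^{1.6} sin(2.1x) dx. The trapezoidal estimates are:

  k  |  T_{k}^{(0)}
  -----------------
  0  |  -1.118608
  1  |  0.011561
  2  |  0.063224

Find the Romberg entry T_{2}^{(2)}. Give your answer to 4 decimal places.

0.0599

Richardson extrapolation on the trapezoidal column (denominator 4−1=3):
T_{1}^{(1)} = 0.011561 + (0.011561 − (-1.118608))/3 = 0.388284
T_{2}^{(1)} = 0.063224 + (0.063224 − 0.011561)/3 = 0.080445
T_{2}^{(2)} = (16·0.080445 − 0.388284) / 15 = 0.059922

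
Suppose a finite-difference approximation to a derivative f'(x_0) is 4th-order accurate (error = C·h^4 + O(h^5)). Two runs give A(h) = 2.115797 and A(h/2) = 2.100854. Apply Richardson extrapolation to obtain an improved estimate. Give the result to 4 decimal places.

The leading error scales as h^4; refining by a factor of 2 reduces it by 2^4 = 16.
Extrapolated value = (16·A(h/2) − A(h)) / (16 − 1)
= (16·2.100854 − 2.115797) / 15
= 31.497867 / 15 = 2.099858

2.0999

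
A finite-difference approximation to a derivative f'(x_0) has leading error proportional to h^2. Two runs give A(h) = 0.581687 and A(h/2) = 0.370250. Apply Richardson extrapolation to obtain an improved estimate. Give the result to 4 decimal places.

0.2998

The leading error scales as h^2; refining by a factor of 2 reduces it by 2^2 = 4.
Extrapolated value = (4·A(h/2) − A(h)) / (4 − 1)
= (4·0.370250 − 0.581687) / 3
= 0.899313 / 3 = 0.299771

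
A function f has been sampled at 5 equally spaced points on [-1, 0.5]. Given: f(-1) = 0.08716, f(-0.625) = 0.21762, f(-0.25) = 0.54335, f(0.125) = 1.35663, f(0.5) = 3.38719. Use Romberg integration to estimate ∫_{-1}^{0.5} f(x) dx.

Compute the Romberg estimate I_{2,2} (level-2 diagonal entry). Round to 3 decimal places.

I_{0,0} (trapezoid, 1 panel, h=1.5000): 2.60576
I_{1,0} (trapezoid, 2 panels, h=0.7500): 1.71039
I_{2,0} (trapezoid, 4 panels, h=0.3750): 1.44554
I_{1,1} = 1.71039 + (1.71039 − 2.60576)/3 = 1.41193
I_{2,1} = 1.44554 + (1.44554 − 1.71039)/3 = 1.35726
I_{2,2} = 1.35726 + (1.35726 − 1.41193)/15 = 1.35362

1.354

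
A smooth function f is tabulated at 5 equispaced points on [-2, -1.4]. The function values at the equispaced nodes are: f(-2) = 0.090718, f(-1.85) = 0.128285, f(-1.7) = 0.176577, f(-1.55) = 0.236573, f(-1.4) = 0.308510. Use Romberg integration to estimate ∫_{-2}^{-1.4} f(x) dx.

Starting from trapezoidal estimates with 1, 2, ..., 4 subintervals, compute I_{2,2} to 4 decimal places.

0.1106

I_{0,0} (trapezoid, 1 panel, h=0.6000): 0.119768
I_{1,0} (trapezoid, 2 panels, h=0.3000): 0.112857
I_{2,0} (trapezoid, 4 panels, h=0.1500): 0.111157
I_{1,1} = 0.112857 + (0.112857 − 0.119768)/3 = 0.110553
I_{2,1} = 0.111157 + (0.111157 − 0.112857)/3 = 0.110590
I_{2,2} = 0.110590 + (0.110590 − 0.110553)/15 = 0.110592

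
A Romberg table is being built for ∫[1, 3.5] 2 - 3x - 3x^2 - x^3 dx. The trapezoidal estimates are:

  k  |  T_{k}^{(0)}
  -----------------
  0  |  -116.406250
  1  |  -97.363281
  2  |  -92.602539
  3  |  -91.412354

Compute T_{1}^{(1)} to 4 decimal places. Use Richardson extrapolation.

Richardson extrapolation on the trapezoidal column (denominator 4−1=3):
T_{1}^{(1)} = -97.363281 + (-97.363281 − (-116.406250))/3 = -91.015625

-91.0156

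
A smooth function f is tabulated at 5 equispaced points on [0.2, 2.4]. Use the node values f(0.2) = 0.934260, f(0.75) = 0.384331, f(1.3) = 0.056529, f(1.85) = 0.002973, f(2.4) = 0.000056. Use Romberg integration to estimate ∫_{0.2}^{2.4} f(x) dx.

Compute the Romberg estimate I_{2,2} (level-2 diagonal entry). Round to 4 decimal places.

I_{0,0} (trapezoid, 1 panel, h=2.2000): 1.027748
I_{1,0} (trapezoid, 2 panels, h=1.1000): 0.576056
I_{2,0} (trapezoid, 4 panels, h=0.5500): 0.501045
I_{1,1} = 0.576056 + (0.576056 − 1.027748)/3 = 0.425492
I_{2,1} = 0.501045 + (0.501045 − 0.576056)/3 = 0.476041
I_{2,2} = 0.476041 + (0.476041 − 0.425492)/15 = 0.479411

0.4794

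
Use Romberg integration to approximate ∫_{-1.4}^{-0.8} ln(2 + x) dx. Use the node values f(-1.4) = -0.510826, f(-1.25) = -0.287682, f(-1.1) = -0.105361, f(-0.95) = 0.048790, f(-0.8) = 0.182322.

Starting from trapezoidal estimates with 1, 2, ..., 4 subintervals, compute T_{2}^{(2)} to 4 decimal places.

-0.0747

T_{0}^{(0)} (trapezoid, 1 panel, h=0.6000): -0.098551
T_{1}^{(0)} (trapezoid, 2 panels, h=0.3000): -0.080884
T_{2}^{(0)} (trapezoid, 4 panels, h=0.1500): -0.076276
T_{1}^{(1)} = -0.080884 + (-0.080884 − (-0.098551))/3 = -0.074995
T_{2}^{(1)} = -0.076276 + (-0.076276 − (-0.080884))/3 = -0.074740
T_{2}^{(2)} = -0.074740 + (-0.074740 − (-0.074995))/15 = -0.074723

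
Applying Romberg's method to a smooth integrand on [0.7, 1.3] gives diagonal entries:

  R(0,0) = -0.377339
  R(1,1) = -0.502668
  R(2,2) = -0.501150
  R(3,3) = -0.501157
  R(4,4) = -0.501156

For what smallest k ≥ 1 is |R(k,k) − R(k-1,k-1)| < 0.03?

|R(1,1) − R(0,0)| = 0.125329 ≥ 0.03
|R(2,2) − R(1,1)| = 0.001518 < 0.03

k = 2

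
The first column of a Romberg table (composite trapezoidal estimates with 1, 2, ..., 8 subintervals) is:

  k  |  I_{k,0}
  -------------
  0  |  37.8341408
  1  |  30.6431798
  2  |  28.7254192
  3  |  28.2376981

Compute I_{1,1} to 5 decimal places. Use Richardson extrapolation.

28.24619

I_{1,1} = 30.6431798 + (30.6431798 − 37.8341408)/3 = 28.2461928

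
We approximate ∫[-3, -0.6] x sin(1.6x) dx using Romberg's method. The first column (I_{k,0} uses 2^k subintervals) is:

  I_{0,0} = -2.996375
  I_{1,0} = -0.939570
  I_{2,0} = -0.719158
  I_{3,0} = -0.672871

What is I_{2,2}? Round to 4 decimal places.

Richardson extrapolation on the trapezoidal column (denominator 4−1=3):
I_{1,1} = -0.939570 + (-0.939570 − (-2.996375))/3 = -0.253968
I_{2,1} = (4·(-0.719158) − (-0.939570)) / 3 = -0.645687
I_{2,2} = (16·(-0.645687) − (-0.253968)) / 15 = -0.671802
(Column j=1 coincides with Simpson's rule on the same nodes.)

-0.6718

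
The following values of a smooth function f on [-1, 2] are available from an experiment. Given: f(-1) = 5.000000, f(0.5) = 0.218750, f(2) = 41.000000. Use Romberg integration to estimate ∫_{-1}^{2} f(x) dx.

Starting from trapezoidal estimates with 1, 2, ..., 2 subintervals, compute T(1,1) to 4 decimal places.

T(0,0) (trapezoid, 1 panel, h=3.0000): 69.000000
T(1,0) (trapezoid, 2 panels, h=1.5000): 34.828125
T(1,1) = 34.828125 + (34.828125 − 69.000000)/3 = 23.437500

23.4375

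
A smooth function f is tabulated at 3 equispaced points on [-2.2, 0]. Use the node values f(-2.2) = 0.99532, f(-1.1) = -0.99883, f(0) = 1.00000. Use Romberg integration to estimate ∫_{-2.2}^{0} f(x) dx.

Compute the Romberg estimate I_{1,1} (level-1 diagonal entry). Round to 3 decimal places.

-0.733

I_{0,0} (trapezoid, 1 panel, h=2.2000): 2.19485
I_{1,0} (trapezoid, 2 panels, h=1.1000): -0.00129
I_{1,1} = -0.00129 + (-0.00129 − 2.19485)/3 = -0.73334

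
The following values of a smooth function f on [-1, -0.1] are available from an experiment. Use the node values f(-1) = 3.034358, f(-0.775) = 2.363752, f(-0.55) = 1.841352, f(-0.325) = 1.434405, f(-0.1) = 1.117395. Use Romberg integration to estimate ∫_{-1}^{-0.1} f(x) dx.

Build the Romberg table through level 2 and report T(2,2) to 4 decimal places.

T(0,0) (trapezoid, 1 panel, h=0.9000): 1.868289
T(1,0) (trapezoid, 2 panels, h=0.4500): 1.762753
T(2,0) (trapezoid, 4 panels, h=0.2250): 1.735962
T(1,1) = 1.762753 + (1.762753 − 1.868289)/3 = 1.727574
T(2,1) = 1.735962 + (1.735962 − 1.762753)/3 = 1.727032
T(2,2) = 1.727032 + (1.727032 − 1.727574)/15 = 1.726996

1.7270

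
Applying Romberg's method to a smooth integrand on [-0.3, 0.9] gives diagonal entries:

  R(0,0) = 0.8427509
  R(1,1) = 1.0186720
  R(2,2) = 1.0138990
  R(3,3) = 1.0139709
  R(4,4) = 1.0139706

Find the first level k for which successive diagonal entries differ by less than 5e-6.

|R(1,1) − R(0,0)| = 0.1759211 ≥ 5e-6
|R(2,2) − R(1,1)| = 0.0047730 ≥ 5e-6
|R(3,3) − R(2,2)| = 0.0000719 ≥ 5e-6
|R(4,4) − R(3,3)| = 0.0000003 < 5e-6

k = 4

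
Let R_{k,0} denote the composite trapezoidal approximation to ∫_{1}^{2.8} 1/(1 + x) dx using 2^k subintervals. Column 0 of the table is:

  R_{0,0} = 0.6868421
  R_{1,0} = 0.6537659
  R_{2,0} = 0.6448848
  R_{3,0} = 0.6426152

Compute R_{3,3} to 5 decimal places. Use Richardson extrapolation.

Richardson extrapolation on the trapezoidal column (denominator 4−1=3):
R_{1,1} = (4·0.6537659 − 0.6868421) / 3 = 0.6427405
R_{2,1} = 0.6448848 + (0.6448848 − 0.6537659)/3 = 0.6419244
R_{3,1} = 0.6426152 + (0.6426152 − 0.6448848)/3 = 0.6418587
R_{2,2} = (16·0.6419244 − 0.6427405) / 15 = 0.6418700
R_{3,2} = 0.6418587 + (0.6418587 − 0.6419244)/15 = 0.6418543
R_{3,3} = 0.6418543 + (0.6418543 − 0.6418700)/63 = 0.6418541

0.64185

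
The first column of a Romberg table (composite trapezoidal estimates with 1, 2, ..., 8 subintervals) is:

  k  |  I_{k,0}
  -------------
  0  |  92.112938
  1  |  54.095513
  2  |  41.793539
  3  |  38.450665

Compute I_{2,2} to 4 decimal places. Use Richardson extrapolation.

37.4442

Richardson extrapolation on the trapezoidal column (denominator 4−1=3):
I_{1,1} = (4·54.095513 − 92.112938) / 3 = 41.423038
I_{2,1} = 41.793539 + (41.793539 − 54.095513)/3 = 37.692881
I_{2,2} = 37.692881 + (37.692881 − 41.423038)/15 = 37.444204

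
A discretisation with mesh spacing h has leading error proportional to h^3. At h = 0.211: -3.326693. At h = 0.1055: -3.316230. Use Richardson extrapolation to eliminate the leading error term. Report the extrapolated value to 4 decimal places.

Extrapolated value = (8·A(h/2) − A(h)) / (8 − 1)
= (8·(-3.316230) − (-3.326693)) / 7
= -23.203147 / 7 = -3.314735

-3.3147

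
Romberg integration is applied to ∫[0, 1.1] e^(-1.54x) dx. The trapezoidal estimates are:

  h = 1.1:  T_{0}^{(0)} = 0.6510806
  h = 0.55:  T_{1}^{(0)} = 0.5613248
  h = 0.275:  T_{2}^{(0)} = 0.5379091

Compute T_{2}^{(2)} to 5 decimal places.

0.53002

T_{1}^{(1)} = (4·0.5613248 − 0.6510806) / 3 = 0.5314062
T_{2}^{(1)} = 0.5379091 + (0.5379091 − 0.5613248)/3 = 0.5301039
T_{2}^{(2)} = (16·0.5301039 − 0.5314062) / 15 = 0.5300171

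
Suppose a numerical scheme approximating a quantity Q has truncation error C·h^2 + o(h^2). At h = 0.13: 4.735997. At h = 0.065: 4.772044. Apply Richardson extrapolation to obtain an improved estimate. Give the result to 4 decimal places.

4.7841

Extrapolated value = (4·A(h/2) − A(h)) / (4 − 1)
= (4·4.772044 − 4.735997) / 3
= 14.352179 / 3 = 4.784060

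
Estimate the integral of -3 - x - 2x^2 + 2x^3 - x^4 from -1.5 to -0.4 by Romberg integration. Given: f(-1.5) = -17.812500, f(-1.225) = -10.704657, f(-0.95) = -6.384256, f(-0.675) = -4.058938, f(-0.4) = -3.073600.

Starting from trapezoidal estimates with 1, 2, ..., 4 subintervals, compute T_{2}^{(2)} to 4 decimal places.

-8.4975

T_{0}^{(0)} (trapezoid, 1 panel, h=1.1000): -11.487355
T_{1}^{(0)} (trapezoid, 2 panels, h=0.5500): -9.255018
T_{2}^{(0)} (trapezoid, 4 panels, h=0.2750): -8.687498
T_{1}^{(1)} = -9.255018 + (-9.255018 − (-11.487355))/3 = -8.510906
T_{2}^{(1)} = -8.687498 + (-8.687498 − (-9.255018))/3 = -8.498325
T_{2}^{(2)} = -8.498325 + (-8.498325 − (-8.510906))/15 = -8.497486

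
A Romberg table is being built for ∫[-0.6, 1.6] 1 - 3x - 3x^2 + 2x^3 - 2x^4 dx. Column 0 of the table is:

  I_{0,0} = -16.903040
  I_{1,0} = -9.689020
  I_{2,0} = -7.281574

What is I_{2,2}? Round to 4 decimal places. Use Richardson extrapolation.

Richardson extrapolation on the trapezoidal column (denominator 4−1=3):
I_{1,1} = (4·(-9.689020) − (-16.903040)) / 3 = -7.284347
I_{2,1} = -7.281574 + (-7.281574 − (-9.689020))/3 = -6.479092
I_{2,2} = (16·(-6.479092) − (-7.284347)) / 15 = -6.425408

-6.4254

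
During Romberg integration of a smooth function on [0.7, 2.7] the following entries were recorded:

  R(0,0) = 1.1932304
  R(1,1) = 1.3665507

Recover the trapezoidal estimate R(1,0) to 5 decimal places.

1.32322

From R(1,1) = (4·R(1,0) − R(0,0))/3, solve for R(1,0):
4·R(1,0) = 3·1.3665507 + 1.1932304 = 5.2928825
R(1,0) = 1.3232206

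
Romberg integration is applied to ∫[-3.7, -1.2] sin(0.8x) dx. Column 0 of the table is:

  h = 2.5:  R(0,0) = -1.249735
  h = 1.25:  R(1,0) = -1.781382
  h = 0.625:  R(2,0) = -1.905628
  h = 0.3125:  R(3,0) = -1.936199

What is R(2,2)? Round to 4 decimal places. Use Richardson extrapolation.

R(1,1) = -1.781382 + (-1.781382 − (-1.249735))/3 = -1.958598
R(2,1) = -1.905628 + (-1.905628 − (-1.781382))/3 = -1.947043
R(2,2) = -1.947043 + (-1.947043 − (-1.958598))/15 = -1.946273

-1.9463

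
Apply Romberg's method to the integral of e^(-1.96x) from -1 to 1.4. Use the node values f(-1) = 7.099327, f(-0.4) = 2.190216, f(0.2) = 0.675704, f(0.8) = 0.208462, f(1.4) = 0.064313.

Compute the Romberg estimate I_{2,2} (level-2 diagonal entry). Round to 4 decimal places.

I_{0,0} (trapezoid, 1 panel, h=2.4000): 8.596368
I_{1,0} (trapezoid, 2 panels, h=1.2000): 5.109029
I_{2,0} (trapezoid, 4 panels, h=0.6000): 3.993721
I_{1,1} = 5.109029 + (5.109029 − 8.596368)/3 = 3.946583
I_{2,1} = 3.993721 + (3.993721 − 5.109029)/3 = 3.621952
I_{2,2} = 3.621952 + (3.621952 − 3.946583)/15 = 3.600310

3.6003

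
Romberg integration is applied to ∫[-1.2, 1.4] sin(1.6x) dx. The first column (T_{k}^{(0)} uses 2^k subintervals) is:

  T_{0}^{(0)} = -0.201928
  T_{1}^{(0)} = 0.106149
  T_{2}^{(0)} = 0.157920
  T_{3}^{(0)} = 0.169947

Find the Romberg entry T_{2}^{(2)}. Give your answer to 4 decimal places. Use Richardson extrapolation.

0.1729

Richardson extrapolation on the trapezoidal column (denominator 4−1=3):
T_{1}^{(1)} = 0.106149 + (0.106149 − (-0.201928))/3 = 0.208841
T_{2}^{(1)} = (4·0.157920 − 0.106149) / 3 = 0.175177
T_{2}^{(2)} = (16·0.175177 − 0.208841) / 15 = 0.172933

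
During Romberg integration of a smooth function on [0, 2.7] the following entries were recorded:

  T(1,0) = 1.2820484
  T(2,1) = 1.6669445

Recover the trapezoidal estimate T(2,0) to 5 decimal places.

1.57072

From T(2,1) = (4·T(2,0) − T(1,0))/3, solve for T(2,0):
4·T(2,0) = 3·1.6669445 + 1.2820484 = 6.2828819
T(2,0) = 1.5707205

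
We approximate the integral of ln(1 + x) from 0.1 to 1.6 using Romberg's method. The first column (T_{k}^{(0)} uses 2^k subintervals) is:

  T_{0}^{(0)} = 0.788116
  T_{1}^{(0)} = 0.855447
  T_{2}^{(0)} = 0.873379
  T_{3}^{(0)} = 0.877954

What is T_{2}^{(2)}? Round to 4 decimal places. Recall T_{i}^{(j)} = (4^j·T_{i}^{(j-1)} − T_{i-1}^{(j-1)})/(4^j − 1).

Richardson extrapolation on the trapezoidal column (denominator 4−1=3):
T_{1}^{(1)} = (4·0.855447 − 0.788116) / 3 = 0.877891
T_{2}^{(1)} = (4·0.873379 − 0.855447) / 3 = 0.879356
T_{2}^{(2)} = (16·0.879356 − 0.877891) / 15 = 0.879454

0.8795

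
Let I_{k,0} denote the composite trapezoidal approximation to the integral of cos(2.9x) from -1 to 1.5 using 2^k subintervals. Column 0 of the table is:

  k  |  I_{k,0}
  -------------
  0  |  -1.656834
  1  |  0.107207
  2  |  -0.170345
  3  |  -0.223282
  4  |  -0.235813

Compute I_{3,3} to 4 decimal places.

Richardson extrapolation on the trapezoidal column (denominator 4−1=3):
I_{1,1} = (4·0.107207 − (-1.656834)) / 3 = 0.695221
I_{2,1} = (4·(-0.170345) − 0.107207) / 3 = -0.262862
I_{3,1} = (4·(-0.223282) − (-0.170345)) / 3 = -0.240928
I_{2,2} = (16·(-0.262862) − 0.695221) / 15 = -0.326734
I_{3,2} = (16·(-0.240928) − (-0.262862)) / 15 = -0.239466
I_{3,3} = (64·(-0.239466) − (-0.326734)) / 63 = -0.238081
(Column j=1 coincides with Simpson's rule on the same nodes.)

-0.2381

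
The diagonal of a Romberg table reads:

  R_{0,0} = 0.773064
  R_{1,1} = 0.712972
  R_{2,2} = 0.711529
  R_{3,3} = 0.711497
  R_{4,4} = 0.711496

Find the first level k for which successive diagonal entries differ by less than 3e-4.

|R_{1,1} − R_{0,0}| = 0.060092 ≥ 3e-4
|R_{2,2} − R_{1,1}| = 0.001443 ≥ 3e-4
|R_{3,3} − R_{2,2}| = 0.000032 < 3e-4

k = 3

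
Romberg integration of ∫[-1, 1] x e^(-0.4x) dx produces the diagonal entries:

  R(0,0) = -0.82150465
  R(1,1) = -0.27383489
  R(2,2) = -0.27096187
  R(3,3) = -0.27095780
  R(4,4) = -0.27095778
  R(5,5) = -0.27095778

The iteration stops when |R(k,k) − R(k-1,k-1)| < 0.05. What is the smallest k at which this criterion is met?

|R(1,1) − R(0,0)| = 0.54766976 ≥ 0.05
|R(2,2) − R(1,1)| = 0.00287302 < 0.05

k = 2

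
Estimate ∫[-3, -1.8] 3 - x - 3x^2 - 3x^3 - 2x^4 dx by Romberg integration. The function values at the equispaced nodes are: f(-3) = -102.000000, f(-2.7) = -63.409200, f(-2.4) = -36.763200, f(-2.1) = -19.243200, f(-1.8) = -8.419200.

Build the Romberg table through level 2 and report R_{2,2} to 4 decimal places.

R_{0,0} (trapezoid, 1 panel, h=1.2000): -66.251520
R_{1,0} (trapezoid, 2 panels, h=0.6000): -55.183680
R_{2,0} (trapezoid, 4 panels, h=0.3000): -52.387560
R_{1,1} = -55.183680 + (-55.183680 − (-66.251520))/3 = -51.494400
R_{2,1} = -52.387560 + (-52.387560 − (-55.183680))/3 = -51.455520
R_{2,2} = -51.455520 + (-51.455520 − (-51.494400))/15 = -51.452928

-51.4529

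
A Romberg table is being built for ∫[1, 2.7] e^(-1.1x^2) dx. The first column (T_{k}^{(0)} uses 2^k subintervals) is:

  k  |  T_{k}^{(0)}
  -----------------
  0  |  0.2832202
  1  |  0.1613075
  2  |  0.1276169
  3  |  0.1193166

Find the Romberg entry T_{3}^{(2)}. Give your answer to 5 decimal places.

0.11656

Richardson extrapolation on the trapezoidal column (denominator 4−1=3):
T_{2}^{(1)} = 0.1276169 + (0.1276169 − 0.1613075)/3 = 0.1163867
T_{3}^{(1)} = (4·0.1193166 − 0.1276169) / 3 = 0.1165498
T_{3}^{(2)} = (16·0.1165498 − 0.1163867) / 15 = 0.1165607
(Column j=1 coincides with Simpson's rule on the same nodes.)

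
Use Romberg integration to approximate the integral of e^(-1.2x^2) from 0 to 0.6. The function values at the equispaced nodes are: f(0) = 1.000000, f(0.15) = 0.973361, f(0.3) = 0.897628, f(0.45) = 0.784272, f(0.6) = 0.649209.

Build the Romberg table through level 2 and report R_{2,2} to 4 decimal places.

R_{0,0} (trapezoid, 1 panel, h=0.6000): 0.494763
R_{1,0} (trapezoid, 2 panels, h=0.3000): 0.516670
R_{2,0} (trapezoid, 4 panels, h=0.1500): 0.521980
R_{1,1} = 0.516670 + (0.516670 − 0.494763)/3 = 0.523972
R_{2,1} = 0.521980 + (0.521980 − 0.516670)/3 = 0.523750
R_{2,2} = 0.523750 + (0.523750 − 0.523972)/15 = 0.523735

0.5237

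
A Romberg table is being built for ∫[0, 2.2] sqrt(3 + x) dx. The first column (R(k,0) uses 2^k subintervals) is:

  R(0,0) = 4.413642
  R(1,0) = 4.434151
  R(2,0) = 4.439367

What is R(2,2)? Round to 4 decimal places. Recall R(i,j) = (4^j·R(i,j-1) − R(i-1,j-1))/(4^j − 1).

Richardson extrapolation on the trapezoidal column (denominator 4−1=3):
R(1,1) = (4·4.434151 − 4.413642) / 3 = 4.440987
R(2,1) = 4.439367 + (4.439367 − 4.434151)/3 = 4.441106
R(2,2) = (16·4.441106 − 4.440987) / 15 = 4.441114

4.4411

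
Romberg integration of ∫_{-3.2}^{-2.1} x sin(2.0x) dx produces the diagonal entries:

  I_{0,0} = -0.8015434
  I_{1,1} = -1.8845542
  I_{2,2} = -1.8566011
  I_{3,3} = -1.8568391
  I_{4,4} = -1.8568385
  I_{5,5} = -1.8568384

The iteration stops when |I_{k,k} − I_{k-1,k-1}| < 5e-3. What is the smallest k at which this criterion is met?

|I_{1,1} − I_{0,0}| = 1.0830108 ≥ 5e-3
|I_{2,2} − I_{1,1}| = 0.0279531 ≥ 5e-3
|I_{3,3} − I_{2,2}| = 0.0002380 < 5e-3

k = 3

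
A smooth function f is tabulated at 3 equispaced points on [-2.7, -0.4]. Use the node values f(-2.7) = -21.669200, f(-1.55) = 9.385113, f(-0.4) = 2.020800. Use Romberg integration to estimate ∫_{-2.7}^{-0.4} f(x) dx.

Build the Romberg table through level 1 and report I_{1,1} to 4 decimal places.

6.8586

I_{0,0} (trapezoid, 1 panel, h=2.3000): -22.595660
I_{1,0} (trapezoid, 2 panels, h=1.1500): -0.504950
I_{1,1} = -0.504950 + (-0.504950 − (-22.595660))/3 = 6.858620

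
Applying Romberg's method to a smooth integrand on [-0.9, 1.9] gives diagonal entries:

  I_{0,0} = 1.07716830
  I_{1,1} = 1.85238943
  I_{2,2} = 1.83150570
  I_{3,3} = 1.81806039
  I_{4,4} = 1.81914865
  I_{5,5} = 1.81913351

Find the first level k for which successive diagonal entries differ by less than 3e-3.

k = 4

|I_{1,1} − I_{0,0}| = 0.77522113 ≥ 3e-3
|I_{2,2} − I_{1,1}| = 0.02088373 ≥ 3e-3
|I_{3,3} − I_{2,2}| = 0.01344531 ≥ 3e-3
|I_{4,4} − I_{3,3}| = 0.00108826 < 3e-3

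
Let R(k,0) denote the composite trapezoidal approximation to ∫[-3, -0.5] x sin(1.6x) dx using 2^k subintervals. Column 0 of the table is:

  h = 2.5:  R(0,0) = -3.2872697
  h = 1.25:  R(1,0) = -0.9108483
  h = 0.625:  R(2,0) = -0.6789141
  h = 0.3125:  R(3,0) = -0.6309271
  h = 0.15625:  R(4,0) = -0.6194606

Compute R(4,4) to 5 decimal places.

Richardson extrapolation on the trapezoidal column (denominator 4−1=3):
R(1,1) = -0.9108483 + (-0.9108483 − (-3.2872697))/3 = -0.1187078
R(2,1) = -0.6789141 + (-0.6789141 − (-0.9108483))/3 = -0.6016027
R(3,1) = -0.6309271 + (-0.6309271 − (-0.6789141))/3 = -0.6149314
R(4,1) = (4·(-0.6194606) − (-0.6309271)) / 3 = -0.6156384
R(2,2) = (16·(-0.6016027) − (-0.1187078)) / 15 = -0.6337957
R(3,2) = (16·(-0.6149314) − (-0.6016027)) / 15 = -0.6158200
R(4,2) = (16·(-0.6156384) − (-0.6149314)) / 15 = -0.6156855
R(3,3) = (64·(-0.6158200) − (-0.6337957)) / 63 = -0.6155347
R(4,3) = -0.6156855 + (-0.6156855 − (-0.6158200))/63 = -0.6156834
R(4,4) = -0.6156834 + (-0.6156834 − (-0.6155347))/255 = -0.6156840

-0.61568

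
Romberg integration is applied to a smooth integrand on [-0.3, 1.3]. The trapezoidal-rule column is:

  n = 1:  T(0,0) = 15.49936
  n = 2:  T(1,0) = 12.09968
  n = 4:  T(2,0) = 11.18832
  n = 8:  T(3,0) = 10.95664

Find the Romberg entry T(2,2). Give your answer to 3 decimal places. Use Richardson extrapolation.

T(1,1) = (4·12.09968 − 15.49936) / 3 = 10.96645
T(2,1) = (4·11.18832 − 12.09968) / 3 = 10.88453
T(2,2) = (16·10.88453 − 10.96645) / 15 = 10.87907
(Column j=1 coincides with Simpson's rule on the same nodes.)

10.879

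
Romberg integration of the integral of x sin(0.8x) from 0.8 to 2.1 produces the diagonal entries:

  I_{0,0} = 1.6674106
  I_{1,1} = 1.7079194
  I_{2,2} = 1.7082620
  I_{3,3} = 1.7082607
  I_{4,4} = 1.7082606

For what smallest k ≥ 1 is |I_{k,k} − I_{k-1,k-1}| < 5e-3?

k = 2

|I_{1,1} − I_{0,0}| = 0.0405088 ≥ 5e-3
|I_{2,2} − I_{1,1}| = 0.0003426 < 5e-3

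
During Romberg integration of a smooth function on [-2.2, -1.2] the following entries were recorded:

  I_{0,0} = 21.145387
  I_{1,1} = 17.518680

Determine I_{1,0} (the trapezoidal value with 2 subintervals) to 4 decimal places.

18.4254

From I_{1,1} = (4·I_{1,0} − I_{0,0})/3, solve for I_{1,0}:
4·I_{1,0} = 3·17.518680 + 21.145387 = 73.701427
I_{1,0} = 18.425357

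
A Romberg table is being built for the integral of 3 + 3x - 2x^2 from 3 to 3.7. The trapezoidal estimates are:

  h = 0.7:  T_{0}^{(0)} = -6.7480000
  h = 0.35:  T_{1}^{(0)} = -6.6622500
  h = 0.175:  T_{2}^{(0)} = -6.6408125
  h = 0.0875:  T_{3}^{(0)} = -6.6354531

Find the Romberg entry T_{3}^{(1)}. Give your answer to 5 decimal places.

-6.63367

Richardson extrapolation on the trapezoidal column (denominator 4−1=3):
T_{3}^{(1)} = (4·(-6.6354531) − (-6.6408125)) / 3 = -6.6336666
(Column j=1 coincides with Simpson's rule on the same nodes.)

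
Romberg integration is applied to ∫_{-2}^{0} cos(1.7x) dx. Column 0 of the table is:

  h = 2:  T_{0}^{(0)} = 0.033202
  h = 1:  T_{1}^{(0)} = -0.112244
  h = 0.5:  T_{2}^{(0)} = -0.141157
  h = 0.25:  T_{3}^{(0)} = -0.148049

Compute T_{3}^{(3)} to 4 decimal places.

Richardson extrapolation on the trapezoidal column (denominator 4−1=3):
T_{1}^{(1)} = (4·(-0.112244) − 0.033202) / 3 = -0.160726
T_{2}^{(1)} = (4·(-0.141157) − (-0.112244)) / 3 = -0.150795
T_{3}^{(1)} = (4·(-0.148049) − (-0.141157)) / 3 = -0.150346
T_{2}^{(2)} = (16·(-0.150795) − (-0.160726)) / 15 = -0.150133
T_{3}^{(2)} = -0.150346 + (-0.150346 − (-0.150795))/15 = -0.150316
T_{3}^{(3)} = -0.150316 + (-0.150316 − (-0.150133))/63 = -0.150319

-0.1503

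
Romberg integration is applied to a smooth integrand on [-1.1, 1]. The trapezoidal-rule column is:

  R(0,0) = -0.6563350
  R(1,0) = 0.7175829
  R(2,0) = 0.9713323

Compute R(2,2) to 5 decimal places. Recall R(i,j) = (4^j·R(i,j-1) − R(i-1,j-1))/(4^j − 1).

R(1,1) = (4·0.7175829 − (-0.6563350)) / 3 = 1.1755555
R(2,1) = (4·0.9713323 − 0.7175829) / 3 = 1.0559154
R(2,2) = (16·1.0559154 − 1.1755555) / 15 = 1.0479394

1.04794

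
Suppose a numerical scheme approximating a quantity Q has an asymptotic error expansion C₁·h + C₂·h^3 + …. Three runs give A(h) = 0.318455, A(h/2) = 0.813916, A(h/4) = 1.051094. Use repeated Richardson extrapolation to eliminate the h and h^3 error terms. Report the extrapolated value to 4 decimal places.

1.2853

First eliminate the h term (factor 2^1 = 2):
  B₁ = (2·0.813916 − 0.318455)/1 = 1.309377
  B₂ = (2·1.051094 − 0.813916)/1 = 1.288272
Then eliminate the h^3 term (factor 2^3 = 8):
  (8·1.288272 − 1.309377)/7 = 1.285257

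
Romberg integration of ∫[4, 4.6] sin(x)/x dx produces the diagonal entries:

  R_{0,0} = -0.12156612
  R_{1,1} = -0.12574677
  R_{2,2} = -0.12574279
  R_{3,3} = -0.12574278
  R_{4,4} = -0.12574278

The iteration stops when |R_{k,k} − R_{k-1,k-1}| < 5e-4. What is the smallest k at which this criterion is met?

k = 2

|R_{1,1} − R_{0,0}| = 0.00418065 ≥ 5e-4
|R_{2,2} − R_{1,1}| = 0.00000398 < 5e-4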